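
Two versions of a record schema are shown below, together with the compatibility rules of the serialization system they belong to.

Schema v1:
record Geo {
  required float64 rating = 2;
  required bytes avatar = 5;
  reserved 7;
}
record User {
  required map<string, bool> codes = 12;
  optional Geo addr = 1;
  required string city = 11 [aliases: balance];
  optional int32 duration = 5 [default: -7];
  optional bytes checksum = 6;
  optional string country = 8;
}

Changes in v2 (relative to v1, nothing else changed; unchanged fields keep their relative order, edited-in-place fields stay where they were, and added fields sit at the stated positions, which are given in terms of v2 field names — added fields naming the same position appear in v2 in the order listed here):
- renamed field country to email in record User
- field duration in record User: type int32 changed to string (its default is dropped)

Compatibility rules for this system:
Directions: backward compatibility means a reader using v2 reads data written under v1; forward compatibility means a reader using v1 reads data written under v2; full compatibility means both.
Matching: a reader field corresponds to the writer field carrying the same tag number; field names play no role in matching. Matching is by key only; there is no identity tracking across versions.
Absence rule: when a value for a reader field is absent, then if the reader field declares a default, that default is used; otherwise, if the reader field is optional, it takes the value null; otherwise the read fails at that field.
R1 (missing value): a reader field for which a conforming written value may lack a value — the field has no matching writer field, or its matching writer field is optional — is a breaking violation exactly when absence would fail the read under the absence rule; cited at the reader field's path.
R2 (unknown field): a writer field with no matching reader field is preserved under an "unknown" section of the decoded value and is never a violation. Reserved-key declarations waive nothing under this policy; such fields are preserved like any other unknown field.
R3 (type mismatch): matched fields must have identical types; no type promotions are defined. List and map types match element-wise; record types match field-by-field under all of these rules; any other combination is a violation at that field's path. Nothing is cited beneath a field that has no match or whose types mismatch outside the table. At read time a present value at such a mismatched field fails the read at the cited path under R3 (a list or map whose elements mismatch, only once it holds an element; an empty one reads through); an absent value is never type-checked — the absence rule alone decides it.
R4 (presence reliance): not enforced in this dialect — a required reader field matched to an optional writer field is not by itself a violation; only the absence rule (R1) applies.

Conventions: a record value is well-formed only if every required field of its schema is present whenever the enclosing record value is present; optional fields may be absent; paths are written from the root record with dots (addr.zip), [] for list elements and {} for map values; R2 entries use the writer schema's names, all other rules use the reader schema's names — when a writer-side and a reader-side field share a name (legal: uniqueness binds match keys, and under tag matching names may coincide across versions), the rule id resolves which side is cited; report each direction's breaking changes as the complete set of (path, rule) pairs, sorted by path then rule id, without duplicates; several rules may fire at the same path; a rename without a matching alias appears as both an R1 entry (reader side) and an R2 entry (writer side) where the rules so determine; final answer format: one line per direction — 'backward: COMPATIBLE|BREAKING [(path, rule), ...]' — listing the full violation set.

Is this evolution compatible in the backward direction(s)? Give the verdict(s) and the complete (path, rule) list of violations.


the writer's type comes first in each User pair
backward for User (reader v2, writer v1):
  codes: map<string, bool> -> map<string, bool>, writer required; from codes
  addr: Geo -> Geo, writer optional; from addr
  city: string -> string, writer required; from city
  duration: int32 -> string, writer optional; from duration
  checksum: bytes -> bytes, writer optional; from checksum
  email: string -> string, writer optional; from country
  addr.rating: float64 -> float64, writer required; from addr.rating
  addr.avatar: bytes -> bytes, writer required; from addr.avatar
  rule R3 violated at duration
  => backward verdict for User: BREAKING, 1 violation(s)
checking off the User differences that do not matter here:
  renamed field country to email in record User -> triggers nothing under User's printed rules — same verdict

backward: BREAKING [(duration, R3)]


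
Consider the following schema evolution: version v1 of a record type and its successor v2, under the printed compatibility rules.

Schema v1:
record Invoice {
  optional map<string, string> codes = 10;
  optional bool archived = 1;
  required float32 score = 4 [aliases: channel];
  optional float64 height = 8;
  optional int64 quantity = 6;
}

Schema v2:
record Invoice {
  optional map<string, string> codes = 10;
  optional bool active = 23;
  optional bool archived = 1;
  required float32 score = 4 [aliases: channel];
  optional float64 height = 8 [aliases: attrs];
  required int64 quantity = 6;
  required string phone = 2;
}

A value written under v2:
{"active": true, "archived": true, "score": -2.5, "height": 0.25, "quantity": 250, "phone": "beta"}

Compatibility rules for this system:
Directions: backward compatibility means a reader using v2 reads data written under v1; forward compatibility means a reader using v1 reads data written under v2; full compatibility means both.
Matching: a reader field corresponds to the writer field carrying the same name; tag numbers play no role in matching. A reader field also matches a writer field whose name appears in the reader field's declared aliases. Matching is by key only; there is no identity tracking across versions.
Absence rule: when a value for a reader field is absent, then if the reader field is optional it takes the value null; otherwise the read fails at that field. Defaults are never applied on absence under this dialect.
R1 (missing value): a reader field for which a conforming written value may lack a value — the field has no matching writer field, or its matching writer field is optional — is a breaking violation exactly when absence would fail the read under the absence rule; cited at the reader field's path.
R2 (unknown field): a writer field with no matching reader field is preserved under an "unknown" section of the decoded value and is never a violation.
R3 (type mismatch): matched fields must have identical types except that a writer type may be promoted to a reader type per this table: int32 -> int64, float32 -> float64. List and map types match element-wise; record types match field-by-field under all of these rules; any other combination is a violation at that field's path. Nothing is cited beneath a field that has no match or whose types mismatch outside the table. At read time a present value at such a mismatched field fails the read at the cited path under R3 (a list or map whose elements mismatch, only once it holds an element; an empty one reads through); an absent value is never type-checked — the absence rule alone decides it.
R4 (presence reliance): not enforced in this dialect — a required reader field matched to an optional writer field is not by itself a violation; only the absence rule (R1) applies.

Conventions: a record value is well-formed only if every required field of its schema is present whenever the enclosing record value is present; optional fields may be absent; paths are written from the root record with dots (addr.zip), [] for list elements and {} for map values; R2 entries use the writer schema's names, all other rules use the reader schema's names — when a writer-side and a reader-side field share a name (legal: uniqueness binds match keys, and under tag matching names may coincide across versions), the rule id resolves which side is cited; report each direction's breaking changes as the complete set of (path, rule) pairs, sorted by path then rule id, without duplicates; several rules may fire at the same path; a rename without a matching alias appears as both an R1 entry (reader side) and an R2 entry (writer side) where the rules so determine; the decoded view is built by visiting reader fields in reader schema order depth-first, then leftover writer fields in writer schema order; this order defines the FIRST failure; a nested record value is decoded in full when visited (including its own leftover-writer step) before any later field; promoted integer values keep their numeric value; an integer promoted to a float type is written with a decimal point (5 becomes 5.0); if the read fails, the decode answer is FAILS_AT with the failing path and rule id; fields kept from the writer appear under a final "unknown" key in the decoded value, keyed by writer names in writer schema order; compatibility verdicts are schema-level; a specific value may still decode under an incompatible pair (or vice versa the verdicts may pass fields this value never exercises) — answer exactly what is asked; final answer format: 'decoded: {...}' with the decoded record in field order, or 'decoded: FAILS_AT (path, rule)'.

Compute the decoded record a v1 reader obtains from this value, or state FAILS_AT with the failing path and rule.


the writer's type comes first in each Invoice pair
decode (reader v1):
  codes := null (missing; optional => null)
  archived := true
  score := -2.5
  height := 0.25
  quantity := 250
  writer active: kept under "unknown"
  writer phone: kept under "unknown"
  => decoded: {"codes": null, "archived": true, "score": -2.5, "height": 0.25, "quantity": 250, "unknown": {"active": true, "phone": "beta"}}
diffs on Invoice not affecting the asked answer:
  field quantity in record Invoice: optional changed to required -> a verdict-level change on Invoice — the shown value reads the same

decoded: {"codes": null, "archived": true, "score": -2.5, "height": 0.25, "quantity": 250, "unknown": {"active": true, "phone": "beta"}}


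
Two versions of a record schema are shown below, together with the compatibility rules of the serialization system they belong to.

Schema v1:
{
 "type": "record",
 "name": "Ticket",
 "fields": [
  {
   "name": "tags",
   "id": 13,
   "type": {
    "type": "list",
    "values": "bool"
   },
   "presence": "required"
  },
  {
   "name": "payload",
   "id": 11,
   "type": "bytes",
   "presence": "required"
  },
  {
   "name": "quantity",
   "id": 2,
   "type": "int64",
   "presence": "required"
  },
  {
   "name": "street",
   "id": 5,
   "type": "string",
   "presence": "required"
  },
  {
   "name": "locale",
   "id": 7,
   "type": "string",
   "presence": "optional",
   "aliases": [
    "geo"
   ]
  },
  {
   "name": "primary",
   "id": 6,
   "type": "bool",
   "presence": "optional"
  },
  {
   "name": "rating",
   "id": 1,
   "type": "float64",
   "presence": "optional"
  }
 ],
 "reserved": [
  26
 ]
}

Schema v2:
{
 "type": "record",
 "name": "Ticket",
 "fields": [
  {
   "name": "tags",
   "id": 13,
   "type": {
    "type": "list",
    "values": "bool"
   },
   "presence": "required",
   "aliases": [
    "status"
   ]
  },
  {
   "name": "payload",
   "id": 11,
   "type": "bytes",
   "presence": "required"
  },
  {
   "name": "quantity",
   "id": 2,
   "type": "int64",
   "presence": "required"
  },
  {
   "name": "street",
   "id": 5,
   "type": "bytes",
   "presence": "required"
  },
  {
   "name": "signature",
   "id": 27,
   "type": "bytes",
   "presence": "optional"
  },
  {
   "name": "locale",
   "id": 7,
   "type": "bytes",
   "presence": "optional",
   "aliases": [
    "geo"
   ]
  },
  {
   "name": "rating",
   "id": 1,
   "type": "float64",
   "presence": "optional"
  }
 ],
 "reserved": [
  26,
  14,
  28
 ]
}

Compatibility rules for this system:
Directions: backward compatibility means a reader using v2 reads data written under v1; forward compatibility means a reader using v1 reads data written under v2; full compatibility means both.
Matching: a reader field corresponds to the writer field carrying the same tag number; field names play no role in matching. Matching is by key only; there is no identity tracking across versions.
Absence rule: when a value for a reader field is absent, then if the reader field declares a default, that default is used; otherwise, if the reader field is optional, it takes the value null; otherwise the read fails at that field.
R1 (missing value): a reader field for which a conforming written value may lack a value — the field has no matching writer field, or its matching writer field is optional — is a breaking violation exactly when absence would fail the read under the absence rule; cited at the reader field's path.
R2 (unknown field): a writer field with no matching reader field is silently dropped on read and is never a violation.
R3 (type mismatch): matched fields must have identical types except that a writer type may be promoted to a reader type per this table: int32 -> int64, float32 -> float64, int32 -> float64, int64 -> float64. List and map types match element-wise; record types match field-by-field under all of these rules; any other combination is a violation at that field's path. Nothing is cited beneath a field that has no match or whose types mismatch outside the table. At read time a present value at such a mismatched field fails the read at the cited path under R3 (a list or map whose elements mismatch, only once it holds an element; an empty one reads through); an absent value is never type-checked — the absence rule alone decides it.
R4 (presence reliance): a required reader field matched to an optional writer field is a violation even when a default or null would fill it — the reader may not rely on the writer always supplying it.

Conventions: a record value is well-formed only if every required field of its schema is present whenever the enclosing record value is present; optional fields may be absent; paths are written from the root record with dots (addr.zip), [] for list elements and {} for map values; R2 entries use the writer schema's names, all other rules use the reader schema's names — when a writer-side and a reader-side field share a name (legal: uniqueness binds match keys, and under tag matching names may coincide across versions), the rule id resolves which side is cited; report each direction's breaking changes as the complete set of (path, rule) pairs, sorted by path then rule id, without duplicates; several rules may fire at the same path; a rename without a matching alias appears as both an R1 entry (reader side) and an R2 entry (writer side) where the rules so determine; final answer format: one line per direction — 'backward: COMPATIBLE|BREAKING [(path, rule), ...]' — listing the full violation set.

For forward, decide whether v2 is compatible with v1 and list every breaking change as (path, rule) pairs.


forward: BREAKING [(locale, R3), (street, R3)]

arrows below run writer -> reader for Ticket
forward pass over Ticket, reader schema v1, writer schema v2:
  tags: paired with writer tags (list<bool> -> list<bool>; writer required)
  payload: paired with writer payload (bytes -> bytes; writer required)
  quantity: paired with writer quantity (int64 -> int64; writer required)
  street: paired with writer street (bytes -> string; writer required)
  locale: paired with writer locale (bytes -> string; writer optional)
  no writer field matches reader primary
  rating: paired with writer rating (float64 -> float64; writer optional)
  leftover writer field: signature
  rule R3 violated at locale
  rule R3 violated at street
  => 2 violation(s): forward is BREAKING for Ticket
remaining Ticket differences; none change what is asked:
  added field signature to record Ticket: optional bytes, tag 27 (in v2 it sits immediately before locale) -> fires no rule on Ticket, leaving the asked answer as it is
  removed field primary from record Ticket -> fires no rule on Ticket, leaving the asked answer as it is


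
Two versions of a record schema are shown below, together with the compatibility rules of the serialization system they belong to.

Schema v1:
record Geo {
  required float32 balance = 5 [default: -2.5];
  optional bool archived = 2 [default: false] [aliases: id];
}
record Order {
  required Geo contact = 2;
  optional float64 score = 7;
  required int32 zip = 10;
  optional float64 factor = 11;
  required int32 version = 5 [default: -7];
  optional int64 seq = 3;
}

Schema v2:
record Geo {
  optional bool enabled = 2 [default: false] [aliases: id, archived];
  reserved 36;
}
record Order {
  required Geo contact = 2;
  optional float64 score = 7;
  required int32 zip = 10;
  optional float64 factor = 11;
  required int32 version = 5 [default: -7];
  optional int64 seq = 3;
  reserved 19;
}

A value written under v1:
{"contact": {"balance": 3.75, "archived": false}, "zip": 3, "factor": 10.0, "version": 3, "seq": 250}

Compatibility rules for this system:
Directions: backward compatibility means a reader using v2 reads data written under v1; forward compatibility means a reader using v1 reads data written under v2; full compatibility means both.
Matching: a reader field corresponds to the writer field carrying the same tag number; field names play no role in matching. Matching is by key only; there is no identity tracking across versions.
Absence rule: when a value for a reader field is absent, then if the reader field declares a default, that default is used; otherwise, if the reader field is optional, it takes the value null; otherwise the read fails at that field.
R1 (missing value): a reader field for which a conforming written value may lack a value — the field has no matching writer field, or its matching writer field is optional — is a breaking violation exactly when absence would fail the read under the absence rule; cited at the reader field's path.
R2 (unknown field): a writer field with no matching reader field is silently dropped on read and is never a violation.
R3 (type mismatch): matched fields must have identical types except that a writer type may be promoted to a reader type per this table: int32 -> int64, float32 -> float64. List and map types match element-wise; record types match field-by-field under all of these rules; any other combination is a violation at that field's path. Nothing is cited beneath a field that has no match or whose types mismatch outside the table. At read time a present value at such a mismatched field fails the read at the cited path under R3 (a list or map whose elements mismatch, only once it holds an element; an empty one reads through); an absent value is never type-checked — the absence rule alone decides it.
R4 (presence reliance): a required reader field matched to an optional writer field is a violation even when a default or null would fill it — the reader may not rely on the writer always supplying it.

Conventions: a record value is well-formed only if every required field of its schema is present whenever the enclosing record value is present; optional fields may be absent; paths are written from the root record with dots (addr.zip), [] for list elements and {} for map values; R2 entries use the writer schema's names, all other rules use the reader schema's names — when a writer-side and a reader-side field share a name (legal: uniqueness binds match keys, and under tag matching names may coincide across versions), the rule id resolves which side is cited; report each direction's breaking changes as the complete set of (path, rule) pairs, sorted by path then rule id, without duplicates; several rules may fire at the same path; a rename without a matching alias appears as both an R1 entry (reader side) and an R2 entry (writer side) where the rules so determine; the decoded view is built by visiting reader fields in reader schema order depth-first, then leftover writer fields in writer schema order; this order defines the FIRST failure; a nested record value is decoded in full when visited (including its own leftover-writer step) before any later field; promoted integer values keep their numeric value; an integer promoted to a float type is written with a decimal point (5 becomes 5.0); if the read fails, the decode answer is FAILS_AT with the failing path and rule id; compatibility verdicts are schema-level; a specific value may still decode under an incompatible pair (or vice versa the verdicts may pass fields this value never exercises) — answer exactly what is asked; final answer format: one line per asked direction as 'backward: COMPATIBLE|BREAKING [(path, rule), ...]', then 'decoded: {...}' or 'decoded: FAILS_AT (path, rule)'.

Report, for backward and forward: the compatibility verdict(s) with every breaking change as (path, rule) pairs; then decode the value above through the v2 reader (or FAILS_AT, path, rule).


backward: COMPATIBLE []; forward: COMPATIBLE []; decoded: {"contact": {"enabled": false}, "score": null, "zip": 3, "factor": 10.0, "version": 3, "seq": 250}

each type pair in Order: writer, then reader
backward pass over Order, reader schema v2, writer schema v1:
  Geo -> Geo, writer required: contact aligns to contact
  float64 -> float64, writer optional: score aligns to score
  int32 -> int32, writer required: zip aligns to zip
  float64 -> float64, writer optional: factor aligns to factor
  int32 -> int32, writer required: version aligns to version
  int64 -> int64, writer optional: seq aligns to seq
  bool -> bool, writer optional: contact.enabled aligns to contact.archived
  leftover writer field: contact.balance
  => no violations; backward on Order: COMPATIBLE
forward pass over Order, reader schema v1, writer schema v2:
  Geo -> Geo, writer required: contact aligns to contact
  float64 -> float64, writer optional: score aligns to score
  int32 -> int32, writer required: zip aligns to zip
  float64 -> float64, writer optional: factor aligns to factor
  int32 -> int32, writer required: version aligns to version
  int64 -> int64, writer optional: seq aligns to seq
  no writer field matches reader contact.balance
  bool -> bool, writer optional: contact.archived aligns to contact.enabled
  => no violations; forward on Order: COMPATIBLE
decoding the Order value with the v2 reader:
  contact.enabled := false (from writer archived)
  writer contact.balance: unmatched, discarded
  score := null (not supplied -> null)
  zip := 3
  factor := 10.0
  version := 3
  seq := 250
  => decoded: {"contact": {"enabled": false}, "score": null, "zip": 3, "factor": 10.0, "version": 3, "seq": 250}


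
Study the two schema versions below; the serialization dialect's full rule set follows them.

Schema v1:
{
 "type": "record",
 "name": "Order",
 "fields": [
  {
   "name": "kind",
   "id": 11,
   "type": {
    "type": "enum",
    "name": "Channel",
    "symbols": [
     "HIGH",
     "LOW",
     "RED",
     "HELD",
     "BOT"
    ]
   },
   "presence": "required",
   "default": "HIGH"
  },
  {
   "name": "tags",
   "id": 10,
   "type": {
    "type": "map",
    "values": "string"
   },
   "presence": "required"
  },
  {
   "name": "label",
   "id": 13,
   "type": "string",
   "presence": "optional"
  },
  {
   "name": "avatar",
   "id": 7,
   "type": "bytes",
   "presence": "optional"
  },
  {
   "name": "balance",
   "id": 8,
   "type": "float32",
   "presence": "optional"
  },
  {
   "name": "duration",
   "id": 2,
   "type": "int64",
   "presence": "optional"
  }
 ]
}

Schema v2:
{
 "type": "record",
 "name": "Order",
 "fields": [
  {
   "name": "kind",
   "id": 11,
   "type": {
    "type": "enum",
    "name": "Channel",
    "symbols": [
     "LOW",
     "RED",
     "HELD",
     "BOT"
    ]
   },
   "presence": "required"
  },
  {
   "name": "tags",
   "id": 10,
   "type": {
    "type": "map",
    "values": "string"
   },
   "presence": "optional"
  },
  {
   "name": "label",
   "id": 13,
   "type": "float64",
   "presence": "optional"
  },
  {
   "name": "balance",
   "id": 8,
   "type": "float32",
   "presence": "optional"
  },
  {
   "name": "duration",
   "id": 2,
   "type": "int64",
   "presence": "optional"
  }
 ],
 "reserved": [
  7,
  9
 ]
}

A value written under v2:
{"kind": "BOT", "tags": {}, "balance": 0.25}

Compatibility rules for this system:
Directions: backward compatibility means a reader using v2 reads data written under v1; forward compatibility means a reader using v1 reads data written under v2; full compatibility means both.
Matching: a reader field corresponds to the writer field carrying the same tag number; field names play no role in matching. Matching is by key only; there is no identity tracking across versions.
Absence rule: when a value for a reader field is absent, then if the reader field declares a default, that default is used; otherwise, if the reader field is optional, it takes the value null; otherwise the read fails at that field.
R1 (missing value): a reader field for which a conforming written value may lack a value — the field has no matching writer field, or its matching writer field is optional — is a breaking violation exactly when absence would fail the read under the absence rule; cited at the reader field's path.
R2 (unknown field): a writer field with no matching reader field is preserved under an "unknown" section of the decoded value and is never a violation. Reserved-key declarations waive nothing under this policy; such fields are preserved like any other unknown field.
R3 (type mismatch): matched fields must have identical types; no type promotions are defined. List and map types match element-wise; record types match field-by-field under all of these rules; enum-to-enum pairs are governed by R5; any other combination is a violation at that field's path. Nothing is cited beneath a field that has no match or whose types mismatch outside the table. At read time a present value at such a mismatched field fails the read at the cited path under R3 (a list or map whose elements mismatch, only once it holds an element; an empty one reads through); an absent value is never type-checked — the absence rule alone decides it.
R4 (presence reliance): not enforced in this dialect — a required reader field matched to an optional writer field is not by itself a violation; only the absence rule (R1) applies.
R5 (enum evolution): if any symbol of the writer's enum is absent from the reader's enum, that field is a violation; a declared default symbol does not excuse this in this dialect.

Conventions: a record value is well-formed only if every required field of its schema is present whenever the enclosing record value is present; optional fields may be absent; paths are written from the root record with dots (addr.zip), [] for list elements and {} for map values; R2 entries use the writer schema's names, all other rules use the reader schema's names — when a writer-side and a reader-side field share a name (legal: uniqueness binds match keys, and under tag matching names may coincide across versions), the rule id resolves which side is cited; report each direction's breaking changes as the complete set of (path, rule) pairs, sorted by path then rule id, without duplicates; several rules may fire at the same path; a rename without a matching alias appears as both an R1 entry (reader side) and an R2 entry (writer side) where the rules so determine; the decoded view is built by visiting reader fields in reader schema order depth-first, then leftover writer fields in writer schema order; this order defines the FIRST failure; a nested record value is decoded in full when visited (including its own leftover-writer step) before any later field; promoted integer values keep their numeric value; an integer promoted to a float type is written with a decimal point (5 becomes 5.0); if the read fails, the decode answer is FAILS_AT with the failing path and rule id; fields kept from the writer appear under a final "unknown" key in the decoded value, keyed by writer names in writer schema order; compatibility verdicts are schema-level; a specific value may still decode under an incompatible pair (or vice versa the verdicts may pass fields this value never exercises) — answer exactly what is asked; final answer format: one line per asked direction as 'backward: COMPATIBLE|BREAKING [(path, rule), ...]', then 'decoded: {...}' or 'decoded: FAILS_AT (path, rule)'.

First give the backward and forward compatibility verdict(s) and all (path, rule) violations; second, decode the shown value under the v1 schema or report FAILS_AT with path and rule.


backward: BREAKING [(kind, R5), (label, R3)]; forward: BREAKING [(label, R3), (tags, R1)]; decoded: {"kind": "BOT", "tags": {}, "label": null, "avatar": null, "balance": 0.25, "duration": null}

in Order below, arrows point writer -> reader
backward on Order — v2 reading data written by v1:
  kind <- kind (Channel -> Channel, writer required)
  tags <- tags (map<string, string> -> map<string, string>, writer required)
  label <- label (string -> float64, writer optional)
  balance <- balance (float32 -> float32, writer optional)
  duration <- duration (int64 -> int64, writer optional)
  leftover writer field: avatar
  R5 fires at kind
  R3 fires at label
  => backward verdict for Order: BREAKING, 2 violation(s)
forward on Order — v1 reading data written by v2:
  kind <- kind (Channel -> Channel, writer required)
  tags <- tags (map<string, string> -> map<string, string>, writer optional)
  label <- label (float64 -> string, writer optional)
  avatar has no writer counterpart
  balance <- balance (float32 -> float32, writer optional)
  duration <- duration (int64 -> int64, writer optional)
  R3 fires at label
  R1 fires at tags
  => forward verdict for Order: BREAKING, 2 violation(s)
decoding the Order value with the v1 reader:
  kind := "BOT"
  tags := {}
  label := null (not supplied -> null)
  avatar := null (not supplied -> null)
  balance := 0.25
  duration := null (not supplied -> null)
  => decoded: {"kind": "BOT", "tags": {}, "label": null, "avatar": null, "balance": 0.25, "duration": null}


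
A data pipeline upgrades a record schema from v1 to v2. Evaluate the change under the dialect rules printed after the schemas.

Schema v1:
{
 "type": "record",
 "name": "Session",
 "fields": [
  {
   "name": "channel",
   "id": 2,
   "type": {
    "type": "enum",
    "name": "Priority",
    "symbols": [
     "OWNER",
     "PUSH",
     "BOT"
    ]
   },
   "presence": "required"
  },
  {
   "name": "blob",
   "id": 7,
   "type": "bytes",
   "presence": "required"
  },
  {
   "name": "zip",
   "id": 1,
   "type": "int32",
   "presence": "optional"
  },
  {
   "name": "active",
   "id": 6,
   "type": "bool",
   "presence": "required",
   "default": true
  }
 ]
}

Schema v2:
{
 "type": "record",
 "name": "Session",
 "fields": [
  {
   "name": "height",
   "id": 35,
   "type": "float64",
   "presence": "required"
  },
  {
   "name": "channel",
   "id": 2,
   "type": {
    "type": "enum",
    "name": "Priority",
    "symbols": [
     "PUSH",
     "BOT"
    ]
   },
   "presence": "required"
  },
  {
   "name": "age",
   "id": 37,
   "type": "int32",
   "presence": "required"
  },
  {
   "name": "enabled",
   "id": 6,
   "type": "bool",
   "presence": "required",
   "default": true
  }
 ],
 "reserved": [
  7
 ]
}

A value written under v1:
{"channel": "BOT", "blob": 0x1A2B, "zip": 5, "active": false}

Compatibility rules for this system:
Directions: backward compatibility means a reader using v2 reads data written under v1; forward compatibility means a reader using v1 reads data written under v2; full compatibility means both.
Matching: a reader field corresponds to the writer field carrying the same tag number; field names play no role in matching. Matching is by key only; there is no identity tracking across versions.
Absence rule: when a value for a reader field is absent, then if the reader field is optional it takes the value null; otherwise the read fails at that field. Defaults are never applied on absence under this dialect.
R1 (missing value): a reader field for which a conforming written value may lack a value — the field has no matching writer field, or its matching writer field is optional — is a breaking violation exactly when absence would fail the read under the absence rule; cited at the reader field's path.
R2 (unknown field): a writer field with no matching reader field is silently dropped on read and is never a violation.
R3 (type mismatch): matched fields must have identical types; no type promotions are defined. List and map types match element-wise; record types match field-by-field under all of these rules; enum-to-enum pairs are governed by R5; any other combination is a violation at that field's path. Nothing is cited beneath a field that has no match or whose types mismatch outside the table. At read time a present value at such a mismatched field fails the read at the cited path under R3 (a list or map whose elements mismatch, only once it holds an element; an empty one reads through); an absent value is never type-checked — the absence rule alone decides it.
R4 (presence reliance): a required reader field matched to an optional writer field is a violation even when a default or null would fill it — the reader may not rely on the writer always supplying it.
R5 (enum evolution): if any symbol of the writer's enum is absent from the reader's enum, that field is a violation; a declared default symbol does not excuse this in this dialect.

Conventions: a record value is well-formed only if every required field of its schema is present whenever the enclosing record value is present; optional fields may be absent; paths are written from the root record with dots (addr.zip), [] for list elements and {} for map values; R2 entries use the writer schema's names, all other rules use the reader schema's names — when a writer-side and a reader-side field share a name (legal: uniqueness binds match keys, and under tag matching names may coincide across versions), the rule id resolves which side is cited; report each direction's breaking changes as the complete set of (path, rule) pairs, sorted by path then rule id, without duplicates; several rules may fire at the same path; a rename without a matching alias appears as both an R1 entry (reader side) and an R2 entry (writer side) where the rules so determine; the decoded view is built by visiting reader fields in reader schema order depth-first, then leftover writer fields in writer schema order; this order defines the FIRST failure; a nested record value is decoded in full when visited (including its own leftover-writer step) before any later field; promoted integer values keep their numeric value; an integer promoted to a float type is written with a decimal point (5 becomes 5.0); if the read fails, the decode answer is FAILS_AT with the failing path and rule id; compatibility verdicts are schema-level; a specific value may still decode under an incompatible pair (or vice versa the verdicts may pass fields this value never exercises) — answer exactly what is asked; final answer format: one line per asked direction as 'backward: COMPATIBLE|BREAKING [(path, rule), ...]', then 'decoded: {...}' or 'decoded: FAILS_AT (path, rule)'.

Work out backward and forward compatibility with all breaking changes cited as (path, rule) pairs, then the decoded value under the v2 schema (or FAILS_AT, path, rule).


in Session below, arrows point writer -> reader
backward pass over Session, reader schema v2, writer schema v1:
  height has no writer counterpart
  channel: paired with writer channel (Priority -> Priority; writer required)
  age has no writer counterpart
  enabled: paired with writer active (bool -> bool; writer required)
  writer field blob has no reader counterpart
  writer field zip has no reader counterpart
  rule R1 violated at age
  rule R5 violated at channel
  rule R1 violated at height
  backward on Session therefore BREAKING (3)
forward pass over Session, reader schema v1, writer schema v2:
  channel: paired with writer channel (Priority -> Priority; writer required)
  blob has no writer counterpart
  zip has no writer counterpart
  active: paired with writer enabled (bool -> bool; writer required)
  writer field height has no reader counterpart
  writer field age has no reader counterpart
  rule R1 violated at blob
  forward on Session therefore BREAKING (1)
migrating the Session value to v2:
  read fails at height under R1 (no fill)
  => FAILS_AT (height, R1)

backward: BREAKING [(age, R1), (channel, R5), (height, R1)]; forward: BREAKING [(blob, R1)]; decoded: FAILS_AT (height, R1)


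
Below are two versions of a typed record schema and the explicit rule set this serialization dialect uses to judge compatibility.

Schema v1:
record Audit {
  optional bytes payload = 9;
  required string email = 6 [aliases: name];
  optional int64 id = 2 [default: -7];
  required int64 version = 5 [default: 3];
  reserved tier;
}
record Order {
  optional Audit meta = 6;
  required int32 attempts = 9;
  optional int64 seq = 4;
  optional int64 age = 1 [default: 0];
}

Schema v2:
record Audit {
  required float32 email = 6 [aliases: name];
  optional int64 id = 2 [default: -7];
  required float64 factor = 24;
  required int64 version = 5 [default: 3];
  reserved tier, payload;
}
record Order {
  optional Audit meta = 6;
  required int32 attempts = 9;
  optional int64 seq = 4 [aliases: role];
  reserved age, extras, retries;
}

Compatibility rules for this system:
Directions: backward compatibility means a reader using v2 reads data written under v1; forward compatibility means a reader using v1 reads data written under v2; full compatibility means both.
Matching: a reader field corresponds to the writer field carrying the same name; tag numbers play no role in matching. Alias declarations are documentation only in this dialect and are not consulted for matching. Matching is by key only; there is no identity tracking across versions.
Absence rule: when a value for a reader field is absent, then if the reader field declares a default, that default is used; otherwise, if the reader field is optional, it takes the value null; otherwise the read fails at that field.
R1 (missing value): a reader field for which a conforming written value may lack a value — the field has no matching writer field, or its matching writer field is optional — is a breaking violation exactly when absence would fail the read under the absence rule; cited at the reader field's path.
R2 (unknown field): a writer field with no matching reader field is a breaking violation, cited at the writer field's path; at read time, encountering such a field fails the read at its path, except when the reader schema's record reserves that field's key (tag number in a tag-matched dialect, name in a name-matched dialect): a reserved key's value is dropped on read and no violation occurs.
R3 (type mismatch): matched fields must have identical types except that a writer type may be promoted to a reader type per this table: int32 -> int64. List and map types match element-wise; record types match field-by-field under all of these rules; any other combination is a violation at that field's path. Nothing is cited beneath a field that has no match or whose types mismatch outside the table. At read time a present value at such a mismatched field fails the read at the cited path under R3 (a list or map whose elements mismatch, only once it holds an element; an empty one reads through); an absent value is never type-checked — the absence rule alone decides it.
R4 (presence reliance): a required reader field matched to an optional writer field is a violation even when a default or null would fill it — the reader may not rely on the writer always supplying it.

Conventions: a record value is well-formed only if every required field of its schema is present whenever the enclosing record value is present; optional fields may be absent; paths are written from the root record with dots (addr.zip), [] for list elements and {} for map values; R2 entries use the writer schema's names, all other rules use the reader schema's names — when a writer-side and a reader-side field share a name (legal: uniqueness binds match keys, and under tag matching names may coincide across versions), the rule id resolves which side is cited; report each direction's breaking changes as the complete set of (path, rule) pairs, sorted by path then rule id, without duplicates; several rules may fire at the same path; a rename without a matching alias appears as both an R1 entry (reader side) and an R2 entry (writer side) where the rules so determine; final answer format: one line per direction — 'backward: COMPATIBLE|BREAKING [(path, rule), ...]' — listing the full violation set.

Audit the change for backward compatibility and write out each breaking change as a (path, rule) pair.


backward: BREAKING [(meta.email, R3), (meta.factor, R1)]

the writer's type comes first in each Order pair
backward pass over Order, reader schema v2, writer schema v1:
  meta: Audit -> Audit, writer optional; from meta
  attempts: int32 -> int32, writer required; from attempts
  seq: int64 -> int64, writer optional; from seq
  age (writer side), unknown to reader
  meta.email: string -> float32, writer required; from meta.email
  meta.id: int64 -> int64, writer optional; from meta.id
  no writer field matches reader meta.factor
  meta.version: int64 -> int64, writer required; from meta.version
  meta.payload (writer side), unknown to reader
  violation R3 at meta.email
  violation R1 at meta.factor
  => backward: BREAKING (2)
the rest of the Order diff is inert for this question:
  removed field payload from record Audit (its key "payload" joins the reserved list) -> inert for the asked Order verdict: nothing fires
  removed field age from record Order (its key "age" joins the reserved list) -> inert for the asked Order verdict: nothing fires
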